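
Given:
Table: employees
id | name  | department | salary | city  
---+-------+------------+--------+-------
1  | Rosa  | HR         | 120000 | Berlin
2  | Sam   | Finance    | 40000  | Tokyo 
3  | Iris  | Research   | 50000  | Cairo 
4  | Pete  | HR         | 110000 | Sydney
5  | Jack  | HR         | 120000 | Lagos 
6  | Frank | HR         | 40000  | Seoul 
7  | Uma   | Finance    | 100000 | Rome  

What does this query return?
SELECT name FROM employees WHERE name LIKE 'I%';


LIKE 'I%' matches names starting with 'I'
Matching: 1

1 rows:
Iris


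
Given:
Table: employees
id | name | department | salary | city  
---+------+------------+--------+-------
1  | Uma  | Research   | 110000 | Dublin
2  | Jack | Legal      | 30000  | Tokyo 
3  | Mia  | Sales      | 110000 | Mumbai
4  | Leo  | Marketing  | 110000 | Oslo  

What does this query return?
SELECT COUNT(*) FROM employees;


COUNT(*) counts all rows

4


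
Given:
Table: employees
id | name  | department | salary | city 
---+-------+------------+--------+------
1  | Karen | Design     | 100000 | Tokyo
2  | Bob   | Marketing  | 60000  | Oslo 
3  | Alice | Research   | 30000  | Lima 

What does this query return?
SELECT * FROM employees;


SELECT * returns all 3 rows with all columns

3 rows:
1, Karen, Design, 100000, Tokyo
2, Bob, Marketing, 60000, Oslo
3, Alice, Research, 30000, Lima


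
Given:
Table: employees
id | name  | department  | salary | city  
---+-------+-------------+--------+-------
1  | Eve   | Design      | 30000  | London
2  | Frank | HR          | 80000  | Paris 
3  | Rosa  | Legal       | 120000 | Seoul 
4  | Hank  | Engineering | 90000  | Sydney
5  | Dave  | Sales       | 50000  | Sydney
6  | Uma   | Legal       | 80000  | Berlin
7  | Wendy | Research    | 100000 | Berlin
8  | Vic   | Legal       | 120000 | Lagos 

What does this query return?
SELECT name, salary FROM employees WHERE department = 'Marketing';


Filtering: department = 'Marketing'
Matching rows: 0

Empty result set (0 rows)


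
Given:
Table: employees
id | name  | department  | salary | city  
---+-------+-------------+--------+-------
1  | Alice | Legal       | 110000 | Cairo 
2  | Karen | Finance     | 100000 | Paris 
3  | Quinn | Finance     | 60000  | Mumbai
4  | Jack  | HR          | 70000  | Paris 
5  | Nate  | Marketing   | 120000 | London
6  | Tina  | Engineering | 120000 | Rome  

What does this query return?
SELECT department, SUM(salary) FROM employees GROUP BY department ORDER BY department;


Summing salary within each department:
  Engineering: 120000 = 120000
  Finance: 100000 + 60000 = 160000
  HR: 70000 = 70000
  Legal: 110000 = 110000
  Marketing: 120000 = 120000


5 groups:
Engineering, 120000
Finance, 160000
HR, 70000
Legal, 110000
Marketing, 120000


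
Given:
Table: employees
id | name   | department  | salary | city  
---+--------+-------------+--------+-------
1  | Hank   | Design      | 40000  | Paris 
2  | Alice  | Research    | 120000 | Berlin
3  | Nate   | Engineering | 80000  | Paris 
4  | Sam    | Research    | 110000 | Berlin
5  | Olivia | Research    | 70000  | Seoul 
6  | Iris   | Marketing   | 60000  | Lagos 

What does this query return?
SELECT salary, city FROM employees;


Projecting columns: salary, city

6 rows:
40000, Paris
120000, Berlin
80000, Paris
110000, Berlin
70000, Seoul
60000, Lagos


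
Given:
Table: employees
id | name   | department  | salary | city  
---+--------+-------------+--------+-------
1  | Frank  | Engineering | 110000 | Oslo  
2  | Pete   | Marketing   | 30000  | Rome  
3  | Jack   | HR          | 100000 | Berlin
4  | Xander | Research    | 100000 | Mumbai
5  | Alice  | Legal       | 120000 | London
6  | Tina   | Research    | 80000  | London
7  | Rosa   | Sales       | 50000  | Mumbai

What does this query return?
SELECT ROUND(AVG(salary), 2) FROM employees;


SUM(salary) = 590000
COUNT = 7
ROUND(AVG, 2) = ROUND(590000 / 7, 2) = 84285.71

84285.71


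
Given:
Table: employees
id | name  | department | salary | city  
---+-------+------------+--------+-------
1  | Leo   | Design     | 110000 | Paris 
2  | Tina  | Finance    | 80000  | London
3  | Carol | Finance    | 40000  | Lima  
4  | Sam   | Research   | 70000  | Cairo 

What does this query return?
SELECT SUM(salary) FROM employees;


SUM(salary) = 110000 + 80000 + 40000 + 70000 = 300000

300000


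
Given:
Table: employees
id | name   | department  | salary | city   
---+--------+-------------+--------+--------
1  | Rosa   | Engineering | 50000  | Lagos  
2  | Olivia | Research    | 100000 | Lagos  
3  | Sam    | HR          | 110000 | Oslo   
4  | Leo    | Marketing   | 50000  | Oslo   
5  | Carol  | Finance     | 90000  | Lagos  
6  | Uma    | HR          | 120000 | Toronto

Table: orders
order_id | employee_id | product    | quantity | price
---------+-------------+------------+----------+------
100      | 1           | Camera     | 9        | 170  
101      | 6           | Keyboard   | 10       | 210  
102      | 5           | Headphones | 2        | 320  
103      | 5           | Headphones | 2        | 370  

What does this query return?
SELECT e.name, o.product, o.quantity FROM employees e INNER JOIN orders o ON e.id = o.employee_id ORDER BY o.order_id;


Joining employees.id = orders.employee_id:
  employee Rosa (id=1) -> order Camera
  employee Uma (id=6) -> order Keyboard
  employee Carol (id=5) -> order Headphones
  employee Carol (id=5) -> order Headphones


4 rows:
Rosa, Camera, 9
Uma, Keyboard, 10
Carol, Headphones, 2
Carol, Headphones, 2


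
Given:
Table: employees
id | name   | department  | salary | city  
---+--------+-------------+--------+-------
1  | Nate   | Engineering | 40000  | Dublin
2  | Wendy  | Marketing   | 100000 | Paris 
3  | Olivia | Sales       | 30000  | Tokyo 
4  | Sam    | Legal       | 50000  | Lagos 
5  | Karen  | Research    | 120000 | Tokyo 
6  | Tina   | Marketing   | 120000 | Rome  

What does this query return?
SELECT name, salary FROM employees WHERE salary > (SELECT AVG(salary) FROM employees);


Subquery: AVG(salary) = 76666.67
Filtering: salary > 76666.67
  Wendy (100000) -> MATCH
  Karen (120000) -> MATCH
  Tina (120000) -> MATCH


3 rows:
Wendy, 100000
Karen, 120000
Tina, 120000


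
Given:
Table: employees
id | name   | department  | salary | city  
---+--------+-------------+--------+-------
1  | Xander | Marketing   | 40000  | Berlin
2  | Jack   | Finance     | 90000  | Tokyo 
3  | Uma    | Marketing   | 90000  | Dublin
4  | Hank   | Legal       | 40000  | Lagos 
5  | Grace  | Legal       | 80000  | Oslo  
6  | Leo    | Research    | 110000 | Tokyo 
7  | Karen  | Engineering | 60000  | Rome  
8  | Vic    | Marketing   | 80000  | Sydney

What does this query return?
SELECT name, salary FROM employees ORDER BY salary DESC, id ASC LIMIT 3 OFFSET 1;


Sort by salary DESC (id ASC tiebreak), then skip 1 and take 3
Rows 2 through 4

3 rows:
Jack, 90000
Uma, 90000
Grace, 80000


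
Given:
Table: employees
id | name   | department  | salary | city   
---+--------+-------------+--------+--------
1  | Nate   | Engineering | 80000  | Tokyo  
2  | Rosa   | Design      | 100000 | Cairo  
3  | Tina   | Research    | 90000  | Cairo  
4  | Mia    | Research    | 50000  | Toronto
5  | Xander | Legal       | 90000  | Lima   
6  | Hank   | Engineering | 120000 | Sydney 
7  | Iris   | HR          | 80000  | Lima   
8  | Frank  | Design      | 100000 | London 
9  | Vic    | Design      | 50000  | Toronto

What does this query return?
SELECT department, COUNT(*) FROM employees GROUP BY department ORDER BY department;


Assigning each row to its department group:
  Nate -> Engineering
  Rosa -> Design
  Tina -> Research
  Mia -> Research
  Xander -> Legal
  Hank -> Engineering
  Iris -> HR
  Frank -> Design
  Vic -> Design


5 groups:
Design, 3
Engineering, 2
HR, 1
Legal, 1
Research, 2


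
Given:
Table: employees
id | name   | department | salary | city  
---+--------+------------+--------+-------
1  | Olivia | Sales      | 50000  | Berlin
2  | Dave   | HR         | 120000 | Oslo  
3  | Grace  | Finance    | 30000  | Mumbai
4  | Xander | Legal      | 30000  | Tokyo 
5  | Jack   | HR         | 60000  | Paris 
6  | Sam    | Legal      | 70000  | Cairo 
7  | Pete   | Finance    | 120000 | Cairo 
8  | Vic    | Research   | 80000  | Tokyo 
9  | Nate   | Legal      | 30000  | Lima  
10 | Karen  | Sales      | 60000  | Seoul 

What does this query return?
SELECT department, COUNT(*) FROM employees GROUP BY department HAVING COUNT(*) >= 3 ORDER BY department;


Groups with count >= 3:
  Legal: 3 -> PASS
  Finance: 2 -> filtered out
  HR: 2 -> filtered out
  Research: 1 -> filtered out
  Sales: 2 -> filtered out


1 groups:
Legal, 3


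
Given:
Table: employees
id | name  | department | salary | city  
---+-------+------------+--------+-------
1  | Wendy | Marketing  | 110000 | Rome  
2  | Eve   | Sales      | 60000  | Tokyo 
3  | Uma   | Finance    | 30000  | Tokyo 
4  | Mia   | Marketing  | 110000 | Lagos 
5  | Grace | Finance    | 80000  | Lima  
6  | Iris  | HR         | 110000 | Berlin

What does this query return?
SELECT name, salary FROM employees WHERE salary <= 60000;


Filtering: salary <= 60000
Matching: 2 rows

2 rows:
Eve, 60000
Uma, 30000


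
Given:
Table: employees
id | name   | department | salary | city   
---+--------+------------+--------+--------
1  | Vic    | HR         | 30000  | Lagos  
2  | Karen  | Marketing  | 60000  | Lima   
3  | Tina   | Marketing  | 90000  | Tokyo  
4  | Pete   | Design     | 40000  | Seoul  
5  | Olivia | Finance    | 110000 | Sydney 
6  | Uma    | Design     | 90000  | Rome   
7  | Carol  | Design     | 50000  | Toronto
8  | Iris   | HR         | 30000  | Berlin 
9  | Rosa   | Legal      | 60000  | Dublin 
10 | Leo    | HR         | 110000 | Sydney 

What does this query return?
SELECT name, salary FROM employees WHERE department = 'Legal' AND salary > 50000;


Filtering: department = 'Legal' AND salary > 50000
Matching: 1 rows

1 rows:
Rosa, 60000


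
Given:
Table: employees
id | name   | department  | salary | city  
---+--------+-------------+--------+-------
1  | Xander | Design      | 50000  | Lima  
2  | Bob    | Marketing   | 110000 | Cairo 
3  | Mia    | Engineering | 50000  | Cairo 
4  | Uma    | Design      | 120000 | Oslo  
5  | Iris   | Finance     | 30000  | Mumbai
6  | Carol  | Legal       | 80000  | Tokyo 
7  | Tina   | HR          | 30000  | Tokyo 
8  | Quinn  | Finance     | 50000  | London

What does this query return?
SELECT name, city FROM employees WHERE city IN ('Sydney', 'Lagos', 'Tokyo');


Filtering: city IN ('Sydney', 'Lagos', 'Tokyo')
Matching: 2 rows

2 rows:
Carol, Tokyo
Tina, Tokyo


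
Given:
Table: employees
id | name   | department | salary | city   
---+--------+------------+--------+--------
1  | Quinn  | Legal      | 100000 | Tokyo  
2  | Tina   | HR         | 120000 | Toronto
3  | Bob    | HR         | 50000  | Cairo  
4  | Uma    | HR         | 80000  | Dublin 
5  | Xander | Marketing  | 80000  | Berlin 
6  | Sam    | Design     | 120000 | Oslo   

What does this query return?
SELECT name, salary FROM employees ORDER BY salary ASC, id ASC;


Sorting by salary ASC, then id ASC for ties

6 rows:
Bob, 50000
Uma, 80000
Xander, 80000
Quinn, 100000
Tina, 120000
Sam, 120000


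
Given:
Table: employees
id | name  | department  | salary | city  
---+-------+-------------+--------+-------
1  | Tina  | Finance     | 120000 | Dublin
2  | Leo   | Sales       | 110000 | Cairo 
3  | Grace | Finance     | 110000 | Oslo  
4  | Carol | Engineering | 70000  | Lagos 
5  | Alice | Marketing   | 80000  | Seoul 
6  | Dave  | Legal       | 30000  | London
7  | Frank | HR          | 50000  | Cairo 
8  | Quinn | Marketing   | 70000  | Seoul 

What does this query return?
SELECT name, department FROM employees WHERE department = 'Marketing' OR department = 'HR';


Filtering: department = 'Marketing' OR 'HR'
Matching: 3 rows

3 rows:
Alice, Marketing
Frank, HR
Quinn, Marketing


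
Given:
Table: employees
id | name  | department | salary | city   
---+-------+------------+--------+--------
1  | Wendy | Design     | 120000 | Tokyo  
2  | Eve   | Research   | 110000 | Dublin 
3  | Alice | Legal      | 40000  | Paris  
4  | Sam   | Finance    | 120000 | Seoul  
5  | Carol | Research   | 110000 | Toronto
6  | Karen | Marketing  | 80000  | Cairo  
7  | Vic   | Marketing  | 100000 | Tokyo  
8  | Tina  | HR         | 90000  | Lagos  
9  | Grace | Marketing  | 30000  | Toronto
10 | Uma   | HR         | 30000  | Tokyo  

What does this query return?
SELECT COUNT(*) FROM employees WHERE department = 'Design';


Counting rows where department = 'Design'
  Wendy -> MATCH


1


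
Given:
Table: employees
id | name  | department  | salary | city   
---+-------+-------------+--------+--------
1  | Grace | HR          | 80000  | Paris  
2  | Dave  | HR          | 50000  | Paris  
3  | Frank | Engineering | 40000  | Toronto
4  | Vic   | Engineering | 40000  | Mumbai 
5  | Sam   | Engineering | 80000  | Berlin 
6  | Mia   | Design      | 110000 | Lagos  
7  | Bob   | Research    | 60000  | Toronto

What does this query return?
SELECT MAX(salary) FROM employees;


Salaries: 80000, 50000, 40000, 40000, 80000, 110000, 60000
MAX = 110000

110000


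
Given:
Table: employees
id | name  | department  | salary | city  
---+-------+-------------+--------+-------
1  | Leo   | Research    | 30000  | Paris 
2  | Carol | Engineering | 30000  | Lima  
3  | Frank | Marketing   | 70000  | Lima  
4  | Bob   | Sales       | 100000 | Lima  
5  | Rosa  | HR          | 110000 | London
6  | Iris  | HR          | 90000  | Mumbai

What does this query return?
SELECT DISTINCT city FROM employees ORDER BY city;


All 'city' values (row order): Paris, Lima, Lima, Lima, London, Mumbai
Removing duplicates leaves 4 unique value(s).

4 values:
Lima
London
Mumbai
Paris


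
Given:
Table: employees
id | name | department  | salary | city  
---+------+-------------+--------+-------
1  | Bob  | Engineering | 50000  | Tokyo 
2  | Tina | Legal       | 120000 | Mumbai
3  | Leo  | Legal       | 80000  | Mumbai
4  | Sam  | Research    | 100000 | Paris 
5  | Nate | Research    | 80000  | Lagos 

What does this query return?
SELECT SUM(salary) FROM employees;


SUM(salary) = 50000 + 120000 + 80000 + 100000 + 80000 = 430000

430000


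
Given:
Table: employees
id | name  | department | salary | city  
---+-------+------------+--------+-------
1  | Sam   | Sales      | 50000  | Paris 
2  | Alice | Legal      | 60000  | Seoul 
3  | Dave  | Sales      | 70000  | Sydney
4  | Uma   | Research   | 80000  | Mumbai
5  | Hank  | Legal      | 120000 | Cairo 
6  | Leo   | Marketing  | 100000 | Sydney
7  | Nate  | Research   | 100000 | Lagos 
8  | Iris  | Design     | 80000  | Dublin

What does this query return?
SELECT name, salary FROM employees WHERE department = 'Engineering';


Filtering: department = 'Engineering'
Matching rows: 0

Empty result set (0 rows)


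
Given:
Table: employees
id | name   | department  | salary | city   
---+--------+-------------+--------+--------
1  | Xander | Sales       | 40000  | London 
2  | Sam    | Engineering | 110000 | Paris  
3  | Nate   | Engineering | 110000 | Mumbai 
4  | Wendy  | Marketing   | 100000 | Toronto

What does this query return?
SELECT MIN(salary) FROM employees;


Salaries: 40000, 110000, 110000, 100000
MIN = 40000

40000


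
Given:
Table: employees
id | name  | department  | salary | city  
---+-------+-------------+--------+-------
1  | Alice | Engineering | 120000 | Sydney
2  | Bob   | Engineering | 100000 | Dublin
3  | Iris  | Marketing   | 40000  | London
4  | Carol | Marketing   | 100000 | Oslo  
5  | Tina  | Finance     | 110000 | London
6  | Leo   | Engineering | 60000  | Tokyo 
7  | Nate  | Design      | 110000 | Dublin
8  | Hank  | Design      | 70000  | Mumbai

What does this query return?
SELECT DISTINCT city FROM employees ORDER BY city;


All 'city' values (row order): Sydney, Dublin, London, Oslo, London, Tokyo, Dublin, Mumbai
Removing duplicates leaves 6 unique value(s).

6 values:
Dublin
London
Mumbai
Oslo
Sydney
Tokyo


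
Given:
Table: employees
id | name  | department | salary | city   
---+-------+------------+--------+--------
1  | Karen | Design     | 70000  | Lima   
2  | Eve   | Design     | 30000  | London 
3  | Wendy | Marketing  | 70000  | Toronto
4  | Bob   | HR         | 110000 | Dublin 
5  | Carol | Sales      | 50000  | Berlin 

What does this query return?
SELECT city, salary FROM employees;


Projecting columns: city, salary

5 rows:
Lima, 70000
London, 30000
Toronto, 70000
Dublin, 110000
Berlin, 50000


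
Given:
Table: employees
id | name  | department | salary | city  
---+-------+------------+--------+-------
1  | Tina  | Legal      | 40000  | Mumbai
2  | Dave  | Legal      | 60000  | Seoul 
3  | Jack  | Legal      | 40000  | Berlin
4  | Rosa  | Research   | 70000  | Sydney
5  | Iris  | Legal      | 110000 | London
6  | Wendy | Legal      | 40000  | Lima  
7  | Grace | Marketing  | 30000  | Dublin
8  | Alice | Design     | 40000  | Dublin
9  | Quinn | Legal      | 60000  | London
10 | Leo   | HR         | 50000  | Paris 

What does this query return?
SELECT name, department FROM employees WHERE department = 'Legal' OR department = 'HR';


Filtering: department = 'Legal' OR 'HR'
Matching: 7 rows

7 rows:
Tina, Legal
Dave, Legal
Jack, Legal
Iris, Legal
Wendy, Legal
Quinn, Legal
Leo, HR


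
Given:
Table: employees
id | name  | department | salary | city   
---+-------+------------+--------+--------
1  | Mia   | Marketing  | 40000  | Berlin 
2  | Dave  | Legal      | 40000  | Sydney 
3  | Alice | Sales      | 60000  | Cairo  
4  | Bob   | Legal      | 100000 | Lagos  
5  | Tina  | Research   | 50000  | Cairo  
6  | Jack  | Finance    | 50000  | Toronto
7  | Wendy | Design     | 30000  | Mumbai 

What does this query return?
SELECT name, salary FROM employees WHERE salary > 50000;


Filtering: salary > 50000
Matching: 2 rows

2 rows:
Alice, 60000
Bob, 100000


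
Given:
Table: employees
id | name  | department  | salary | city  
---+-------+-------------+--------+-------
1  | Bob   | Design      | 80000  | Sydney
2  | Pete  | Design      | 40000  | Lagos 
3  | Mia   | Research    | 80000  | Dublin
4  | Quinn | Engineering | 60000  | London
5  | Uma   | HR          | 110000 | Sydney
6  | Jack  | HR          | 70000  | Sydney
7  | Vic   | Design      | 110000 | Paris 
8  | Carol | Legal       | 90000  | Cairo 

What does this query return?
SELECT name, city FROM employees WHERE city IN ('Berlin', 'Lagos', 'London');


Filtering: city IN ('Berlin', 'Lagos', 'London')
Matching: 2 rows

2 rows:
Pete, Lagos
Quinn, London


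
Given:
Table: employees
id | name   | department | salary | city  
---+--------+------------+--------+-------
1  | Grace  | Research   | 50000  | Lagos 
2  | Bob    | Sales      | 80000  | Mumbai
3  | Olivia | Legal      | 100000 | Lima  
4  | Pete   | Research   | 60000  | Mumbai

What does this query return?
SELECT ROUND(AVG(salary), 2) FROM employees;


SUM(salary) = 290000
COUNT = 4
ROUND(AVG, 2) = ROUND(290000 / 4, 2) = 72500.0

72500.0


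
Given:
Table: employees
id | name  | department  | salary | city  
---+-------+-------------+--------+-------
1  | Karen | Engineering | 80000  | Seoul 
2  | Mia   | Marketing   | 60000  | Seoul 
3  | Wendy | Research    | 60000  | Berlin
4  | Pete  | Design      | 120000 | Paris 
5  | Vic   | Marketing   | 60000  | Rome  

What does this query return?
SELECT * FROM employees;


SELECT * returns all 5 rows with all columns

5 rows:
1, Karen, Engineering, 80000, Seoul
2, Mia, Marketing, 60000, Seoul
3, Wendy, Research, 60000, Berlin
4, Pete, Design, 120000, Paris
5, Vic, Marketing, 60000, Rome


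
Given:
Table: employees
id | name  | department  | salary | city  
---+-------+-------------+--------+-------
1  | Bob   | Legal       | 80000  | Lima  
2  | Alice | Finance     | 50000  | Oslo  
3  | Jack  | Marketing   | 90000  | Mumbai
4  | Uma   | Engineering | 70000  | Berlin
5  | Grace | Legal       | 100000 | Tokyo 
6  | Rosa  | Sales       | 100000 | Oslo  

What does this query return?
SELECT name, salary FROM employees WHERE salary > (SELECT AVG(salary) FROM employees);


Subquery: AVG(salary) = 81666.67
Filtering: salary > 81666.67
  Jack (90000) -> MATCH
  Grace (100000) -> MATCH
  Rosa (100000) -> MATCH


3 rows:
Jack, 90000
Grace, 100000
Rosa, 100000


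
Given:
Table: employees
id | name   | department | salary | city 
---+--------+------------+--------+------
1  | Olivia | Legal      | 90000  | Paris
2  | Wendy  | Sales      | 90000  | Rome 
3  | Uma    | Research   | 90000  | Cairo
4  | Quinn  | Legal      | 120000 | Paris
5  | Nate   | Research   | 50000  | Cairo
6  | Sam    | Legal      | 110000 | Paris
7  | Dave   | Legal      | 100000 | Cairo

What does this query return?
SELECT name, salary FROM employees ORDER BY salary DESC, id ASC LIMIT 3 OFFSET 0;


Sort by salary DESC (id ASC tiebreak), then skip 0 and take 3
Rows 1 through 3

3 rows:
Quinn, 120000
Sam, 110000
Dave, 100000


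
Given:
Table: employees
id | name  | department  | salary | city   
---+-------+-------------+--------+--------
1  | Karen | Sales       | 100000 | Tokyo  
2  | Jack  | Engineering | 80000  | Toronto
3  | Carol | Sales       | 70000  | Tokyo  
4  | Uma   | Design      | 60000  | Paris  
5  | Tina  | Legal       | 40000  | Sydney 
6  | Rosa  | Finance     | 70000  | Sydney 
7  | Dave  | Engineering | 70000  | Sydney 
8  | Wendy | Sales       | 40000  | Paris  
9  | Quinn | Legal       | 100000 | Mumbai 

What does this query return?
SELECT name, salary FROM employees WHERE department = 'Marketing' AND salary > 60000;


Filtering: department = 'Marketing' AND salary > 60000
Matching: 0 rows

Empty result set (0 rows)


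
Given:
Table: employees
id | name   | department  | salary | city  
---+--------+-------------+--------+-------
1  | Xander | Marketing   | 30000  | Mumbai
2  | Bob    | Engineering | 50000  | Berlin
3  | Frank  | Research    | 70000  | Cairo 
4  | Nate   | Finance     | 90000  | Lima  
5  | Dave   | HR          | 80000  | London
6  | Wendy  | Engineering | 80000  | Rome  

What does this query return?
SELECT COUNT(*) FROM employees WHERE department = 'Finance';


Counting rows where department = 'Finance'
  Nate -> MATCH


1


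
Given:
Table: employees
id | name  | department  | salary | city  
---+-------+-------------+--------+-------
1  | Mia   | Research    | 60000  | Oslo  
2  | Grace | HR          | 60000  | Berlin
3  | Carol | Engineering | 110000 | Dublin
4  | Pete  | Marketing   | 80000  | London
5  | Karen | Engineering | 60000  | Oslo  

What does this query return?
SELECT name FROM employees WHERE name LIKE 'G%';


LIKE 'G%' matches names starting with 'G'
Matching: 1

1 rows:
Grace


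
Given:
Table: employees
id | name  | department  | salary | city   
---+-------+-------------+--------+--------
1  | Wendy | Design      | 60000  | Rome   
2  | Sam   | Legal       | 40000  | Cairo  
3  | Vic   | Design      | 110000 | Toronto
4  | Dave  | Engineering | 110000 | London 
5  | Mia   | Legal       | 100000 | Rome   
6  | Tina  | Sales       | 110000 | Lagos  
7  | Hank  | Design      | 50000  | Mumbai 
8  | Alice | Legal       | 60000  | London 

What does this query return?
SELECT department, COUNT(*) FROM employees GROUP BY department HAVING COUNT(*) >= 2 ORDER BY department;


Groups with count >= 2:
  Design: 3 -> PASS
  Legal: 3 -> PASS
  Engineering: 1 -> filtered out
  Sales: 1 -> filtered out


2 groups:
Design, 3
Legal, 3


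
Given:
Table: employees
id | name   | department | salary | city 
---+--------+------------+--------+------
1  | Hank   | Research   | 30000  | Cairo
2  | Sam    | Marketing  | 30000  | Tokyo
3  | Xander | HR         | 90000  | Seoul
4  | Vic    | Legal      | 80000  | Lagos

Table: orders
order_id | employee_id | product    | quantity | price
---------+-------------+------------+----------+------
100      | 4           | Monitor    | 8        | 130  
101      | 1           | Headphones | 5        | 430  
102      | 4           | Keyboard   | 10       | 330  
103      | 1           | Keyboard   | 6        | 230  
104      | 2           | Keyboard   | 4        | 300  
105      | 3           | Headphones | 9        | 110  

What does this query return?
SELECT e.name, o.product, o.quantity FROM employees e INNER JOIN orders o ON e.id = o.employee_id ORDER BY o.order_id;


Joining employees.id = orders.employee_id:
  employee Vic (id=4) -> order Monitor
  employee Hank (id=1) -> order Headphones
  employee Vic (id=4) -> order Keyboard
  employee Hank (id=1) -> order Keyboard
  employee Sam (id=2) -> order Keyboard
  employee Xander (id=3) -> order Headphones


6 rows:
Vic, Monitor, 8
Hank, Headphones, 5
Vic, Keyboard, 10
Hank, Keyboard, 6
Sam, Keyboard, 4
Xander, Headphones, 9


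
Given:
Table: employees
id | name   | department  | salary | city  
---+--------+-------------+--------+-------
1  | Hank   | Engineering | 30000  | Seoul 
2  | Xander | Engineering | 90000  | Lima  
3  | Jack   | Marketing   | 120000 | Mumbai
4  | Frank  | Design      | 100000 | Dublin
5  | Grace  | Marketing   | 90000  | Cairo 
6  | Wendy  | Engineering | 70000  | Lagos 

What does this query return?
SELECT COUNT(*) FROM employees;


COUNT(*) counts all rows

6


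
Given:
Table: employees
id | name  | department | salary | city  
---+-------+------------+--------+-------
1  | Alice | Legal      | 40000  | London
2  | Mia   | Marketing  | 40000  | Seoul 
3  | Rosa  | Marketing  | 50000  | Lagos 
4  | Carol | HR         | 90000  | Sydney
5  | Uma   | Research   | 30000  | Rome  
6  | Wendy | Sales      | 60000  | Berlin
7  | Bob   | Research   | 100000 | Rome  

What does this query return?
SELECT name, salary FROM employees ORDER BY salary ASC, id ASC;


Sorting by salary ASC, then id ASC for ties

7 rows:
Uma, 30000
Alice, 40000
Mia, 40000
Rosa, 50000
Wendy, 60000
Carol, 90000
Bob, 100000


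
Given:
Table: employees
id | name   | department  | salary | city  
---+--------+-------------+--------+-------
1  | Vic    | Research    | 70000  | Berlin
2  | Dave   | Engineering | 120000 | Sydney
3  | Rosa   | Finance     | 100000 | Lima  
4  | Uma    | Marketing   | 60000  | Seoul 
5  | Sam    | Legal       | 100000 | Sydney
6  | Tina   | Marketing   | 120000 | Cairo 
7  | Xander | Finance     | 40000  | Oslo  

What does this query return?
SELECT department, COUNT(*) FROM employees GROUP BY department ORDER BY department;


Assigning each row to its department group:
  Vic -> Research
  Dave -> Engineering
  Rosa -> Finance
  Uma -> Marketing
  Sam -> Legal
  Tina -> Marketing
  Xander -> Finance


5 groups:
Engineering, 1
Finance, 2
Legal, 1
Marketing, 2
Research, 1


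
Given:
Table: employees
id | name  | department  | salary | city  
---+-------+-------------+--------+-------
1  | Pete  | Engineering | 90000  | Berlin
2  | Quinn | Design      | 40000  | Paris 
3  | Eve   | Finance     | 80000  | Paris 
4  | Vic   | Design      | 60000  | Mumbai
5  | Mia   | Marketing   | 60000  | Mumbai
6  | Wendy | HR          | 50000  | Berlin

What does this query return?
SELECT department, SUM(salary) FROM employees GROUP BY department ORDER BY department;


Summing salary within each department:
  Design: 40000 + 60000 = 100000
  Engineering: 90000 = 90000
  Finance: 80000 = 80000
  HR: 50000 = 50000
  Marketing: 60000 = 60000


5 groups:
Design, 100000
Engineering, 90000
Finance, 80000
HR, 50000
Marketing, 60000


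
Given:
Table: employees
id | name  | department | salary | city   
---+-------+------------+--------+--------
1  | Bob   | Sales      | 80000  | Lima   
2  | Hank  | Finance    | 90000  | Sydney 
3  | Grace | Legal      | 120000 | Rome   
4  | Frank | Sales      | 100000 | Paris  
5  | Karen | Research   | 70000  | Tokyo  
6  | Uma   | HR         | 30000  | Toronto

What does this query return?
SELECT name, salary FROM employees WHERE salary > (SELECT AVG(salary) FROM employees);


Subquery: AVG(salary) = 81666.67
Filtering: salary > 81666.67
  Hank (90000) -> MATCH
  Grace (120000) -> MATCH
  Frank (100000) -> MATCH


3 rows:
Hank, 90000
Grace, 120000
Frank, 100000


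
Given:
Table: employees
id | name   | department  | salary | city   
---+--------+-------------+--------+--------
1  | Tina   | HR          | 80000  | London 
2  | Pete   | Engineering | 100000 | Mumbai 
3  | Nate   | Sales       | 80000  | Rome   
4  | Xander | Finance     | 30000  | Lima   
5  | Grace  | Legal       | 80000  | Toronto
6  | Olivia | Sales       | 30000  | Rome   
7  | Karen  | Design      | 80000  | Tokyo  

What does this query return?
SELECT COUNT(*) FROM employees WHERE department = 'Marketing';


Counting rows where department = 'Marketing'


0


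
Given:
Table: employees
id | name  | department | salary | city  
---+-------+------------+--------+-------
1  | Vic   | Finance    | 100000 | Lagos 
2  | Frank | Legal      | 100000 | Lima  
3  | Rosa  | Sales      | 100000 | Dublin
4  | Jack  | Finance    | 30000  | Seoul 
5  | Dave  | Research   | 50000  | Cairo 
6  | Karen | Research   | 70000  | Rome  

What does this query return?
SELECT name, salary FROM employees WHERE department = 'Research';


Filtering: department = 'Research'
Matching rows: 2

2 rows:
Dave, 50000
Karen, 70000


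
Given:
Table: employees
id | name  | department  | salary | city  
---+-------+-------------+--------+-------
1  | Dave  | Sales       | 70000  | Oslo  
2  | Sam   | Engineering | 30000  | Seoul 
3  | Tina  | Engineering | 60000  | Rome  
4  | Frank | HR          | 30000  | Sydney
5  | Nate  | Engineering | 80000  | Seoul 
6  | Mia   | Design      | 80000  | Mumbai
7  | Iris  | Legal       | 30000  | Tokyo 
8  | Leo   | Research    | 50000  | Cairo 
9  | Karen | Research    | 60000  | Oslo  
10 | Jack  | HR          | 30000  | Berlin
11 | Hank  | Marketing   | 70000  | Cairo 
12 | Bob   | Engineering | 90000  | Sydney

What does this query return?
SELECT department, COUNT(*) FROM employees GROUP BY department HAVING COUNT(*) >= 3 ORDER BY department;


Groups with count >= 3:
  Engineering: 4 -> PASS
  Design: 1 -> filtered out
  HR: 2 -> filtered out
  Legal: 1 -> filtered out
  Marketing: 1 -> filtered out
  Research: 2 -> filtered out
  Sales: 1 -> filtered out


1 groups:
Engineering, 4


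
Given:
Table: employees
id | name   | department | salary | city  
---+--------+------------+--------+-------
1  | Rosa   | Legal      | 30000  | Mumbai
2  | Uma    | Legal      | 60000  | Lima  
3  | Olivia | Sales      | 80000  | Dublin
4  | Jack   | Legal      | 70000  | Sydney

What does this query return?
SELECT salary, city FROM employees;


Projecting columns: salary, city

4 rows:
30000, Mumbai
60000, Lima
80000, Dublin
70000, Sydney


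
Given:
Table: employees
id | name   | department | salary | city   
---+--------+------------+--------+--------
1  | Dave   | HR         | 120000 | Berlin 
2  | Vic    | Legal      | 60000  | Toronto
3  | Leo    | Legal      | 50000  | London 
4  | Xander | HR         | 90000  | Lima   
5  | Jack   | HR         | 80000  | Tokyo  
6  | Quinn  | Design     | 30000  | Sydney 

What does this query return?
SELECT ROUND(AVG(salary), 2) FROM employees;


SUM(salary) = 430000
COUNT = 6
ROUND(AVG, 2) = ROUND(430000 / 6, 2) = 71666.67

71666.67


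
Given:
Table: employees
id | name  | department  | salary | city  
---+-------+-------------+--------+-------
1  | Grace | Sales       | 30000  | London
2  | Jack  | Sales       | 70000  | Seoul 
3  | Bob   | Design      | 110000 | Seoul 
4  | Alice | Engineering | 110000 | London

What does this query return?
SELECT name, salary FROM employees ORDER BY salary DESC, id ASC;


Sorting by salary DESC, then id ASC for ties

4 rows:
Bob, 110000
Alice, 110000
Jack, 70000
Grace, 30000


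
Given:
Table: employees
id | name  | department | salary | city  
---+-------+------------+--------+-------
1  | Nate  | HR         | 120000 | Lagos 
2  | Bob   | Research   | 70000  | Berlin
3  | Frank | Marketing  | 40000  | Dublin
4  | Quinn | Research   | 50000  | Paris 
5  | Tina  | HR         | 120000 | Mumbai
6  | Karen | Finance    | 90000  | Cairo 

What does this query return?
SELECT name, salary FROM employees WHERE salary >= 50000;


Filtering: salary >= 50000
Matching: 5 rows

5 rows:
Nate, 120000
Bob, 70000
Quinn, 50000
Tina, 120000
Karen, 90000


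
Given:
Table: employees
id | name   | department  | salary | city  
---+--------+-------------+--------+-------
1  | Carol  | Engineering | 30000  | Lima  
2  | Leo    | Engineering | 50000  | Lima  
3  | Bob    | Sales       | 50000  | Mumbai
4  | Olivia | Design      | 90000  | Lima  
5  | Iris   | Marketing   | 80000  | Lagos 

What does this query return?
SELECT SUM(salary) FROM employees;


SUM(salary) = 30000 + 50000 + 50000 + 90000 + 80000 = 300000

300000


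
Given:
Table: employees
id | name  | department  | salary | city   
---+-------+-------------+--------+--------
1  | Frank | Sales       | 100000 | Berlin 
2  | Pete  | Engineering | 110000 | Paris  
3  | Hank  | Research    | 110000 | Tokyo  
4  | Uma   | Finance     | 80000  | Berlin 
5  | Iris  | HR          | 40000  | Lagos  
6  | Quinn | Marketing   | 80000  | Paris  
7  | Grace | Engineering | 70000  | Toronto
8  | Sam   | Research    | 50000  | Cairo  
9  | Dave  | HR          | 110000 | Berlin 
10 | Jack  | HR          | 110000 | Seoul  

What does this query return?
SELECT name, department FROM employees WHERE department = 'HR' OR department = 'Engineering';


Filtering: department = 'HR' OR 'Engineering'
Matching: 5 rows

5 rows:
Pete, Engineering
Iris, HR
Grace, Engineering
Dave, HR
Jack, HR


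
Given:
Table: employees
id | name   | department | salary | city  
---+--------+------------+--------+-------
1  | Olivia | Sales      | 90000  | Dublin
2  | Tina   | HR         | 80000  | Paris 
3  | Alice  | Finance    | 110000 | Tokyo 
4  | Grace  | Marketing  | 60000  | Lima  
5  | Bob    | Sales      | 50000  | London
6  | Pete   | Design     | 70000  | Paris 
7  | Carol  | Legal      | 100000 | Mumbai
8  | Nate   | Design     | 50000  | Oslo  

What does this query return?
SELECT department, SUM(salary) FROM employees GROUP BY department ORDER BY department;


Summing salary within each department:
  Design: 70000 + 50000 = 120000
  Finance: 110000 = 110000
  HR: 80000 = 80000
  Legal: 100000 = 100000
  Marketing: 60000 = 60000
  Sales: 90000 + 50000 = 140000


6 groups:
Design, 120000
Finance, 110000
HR, 80000
Legal, 100000
Marketing, 60000
Sales, 140000


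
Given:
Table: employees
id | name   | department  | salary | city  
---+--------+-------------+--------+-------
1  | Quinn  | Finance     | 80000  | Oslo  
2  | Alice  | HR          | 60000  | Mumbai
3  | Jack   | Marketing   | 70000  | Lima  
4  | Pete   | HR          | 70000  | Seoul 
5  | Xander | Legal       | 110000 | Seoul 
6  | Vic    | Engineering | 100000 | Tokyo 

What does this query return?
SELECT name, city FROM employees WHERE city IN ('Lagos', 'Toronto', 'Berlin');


Filtering: city IN ('Lagos', 'Toronto', 'Berlin')
Matching: 0 rows

Empty result set (0 rows)


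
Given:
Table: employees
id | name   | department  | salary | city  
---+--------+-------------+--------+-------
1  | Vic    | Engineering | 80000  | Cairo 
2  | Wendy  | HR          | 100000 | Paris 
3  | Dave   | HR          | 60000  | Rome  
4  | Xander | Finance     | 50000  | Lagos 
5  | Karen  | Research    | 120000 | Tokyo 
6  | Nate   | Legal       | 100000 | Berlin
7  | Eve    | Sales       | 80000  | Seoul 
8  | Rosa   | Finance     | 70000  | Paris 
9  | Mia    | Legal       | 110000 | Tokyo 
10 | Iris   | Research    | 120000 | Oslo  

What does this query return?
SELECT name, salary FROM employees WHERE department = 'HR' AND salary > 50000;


Filtering: department = 'HR' AND salary > 50000
Matching: 2 rows

2 rows:
Wendy, 100000
Dave, 60000


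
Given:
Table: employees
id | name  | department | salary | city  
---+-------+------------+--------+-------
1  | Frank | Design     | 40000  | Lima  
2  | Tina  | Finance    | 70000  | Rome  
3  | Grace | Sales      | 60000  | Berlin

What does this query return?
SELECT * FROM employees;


SELECT * returns all 3 rows with all columns

3 rows:
1, Frank, Design, 40000, Lima
2, Tina, Finance, 70000, Rome
3, Grace, Sales, 60000, Berlin


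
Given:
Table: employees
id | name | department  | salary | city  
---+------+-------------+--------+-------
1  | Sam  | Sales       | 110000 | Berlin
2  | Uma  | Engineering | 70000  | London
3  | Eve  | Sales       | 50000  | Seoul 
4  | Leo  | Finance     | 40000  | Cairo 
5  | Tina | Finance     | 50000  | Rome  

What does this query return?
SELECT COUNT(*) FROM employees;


COUNT(*) counts all rows

5


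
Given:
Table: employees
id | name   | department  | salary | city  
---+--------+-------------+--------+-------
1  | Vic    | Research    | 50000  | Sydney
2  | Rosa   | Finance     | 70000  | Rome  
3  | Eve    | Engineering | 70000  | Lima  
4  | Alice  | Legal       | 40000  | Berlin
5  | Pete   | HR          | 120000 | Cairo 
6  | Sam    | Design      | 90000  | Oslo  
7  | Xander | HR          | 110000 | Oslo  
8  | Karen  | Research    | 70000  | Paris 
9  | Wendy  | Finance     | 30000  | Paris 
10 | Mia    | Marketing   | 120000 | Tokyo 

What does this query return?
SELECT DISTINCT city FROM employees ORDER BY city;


All 'city' values (row order): Sydney, Rome, Lima, Berlin, Cairo, Oslo, Oslo, Paris, Paris, Tokyo
Removing duplicates leaves 8 unique value(s).

8 values:
Berlin
Cairo
Lima
Oslo
Paris
Rome
Sydney
Tokyo


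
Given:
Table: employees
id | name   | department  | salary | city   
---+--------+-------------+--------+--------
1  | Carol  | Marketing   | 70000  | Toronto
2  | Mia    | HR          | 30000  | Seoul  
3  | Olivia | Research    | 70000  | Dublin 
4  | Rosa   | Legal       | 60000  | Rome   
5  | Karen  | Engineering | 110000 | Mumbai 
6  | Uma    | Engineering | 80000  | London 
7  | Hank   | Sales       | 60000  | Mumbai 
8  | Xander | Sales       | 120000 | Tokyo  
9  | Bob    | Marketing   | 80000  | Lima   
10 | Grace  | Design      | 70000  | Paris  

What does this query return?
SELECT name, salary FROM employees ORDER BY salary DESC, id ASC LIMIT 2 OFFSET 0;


Sort by salary DESC (id ASC tiebreak), then skip 0 and take 2
Rows 1 through 2

2 rows:
Xander, 120000
Karen, 110000


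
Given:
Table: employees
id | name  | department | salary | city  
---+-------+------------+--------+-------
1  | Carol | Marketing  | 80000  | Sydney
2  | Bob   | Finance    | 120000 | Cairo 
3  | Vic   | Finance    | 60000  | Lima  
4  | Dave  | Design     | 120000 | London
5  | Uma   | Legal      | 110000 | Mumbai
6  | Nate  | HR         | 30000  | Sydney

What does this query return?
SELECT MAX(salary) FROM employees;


Salaries: 80000, 120000, 60000, 120000, 110000, 30000
MAX = 120000

120000


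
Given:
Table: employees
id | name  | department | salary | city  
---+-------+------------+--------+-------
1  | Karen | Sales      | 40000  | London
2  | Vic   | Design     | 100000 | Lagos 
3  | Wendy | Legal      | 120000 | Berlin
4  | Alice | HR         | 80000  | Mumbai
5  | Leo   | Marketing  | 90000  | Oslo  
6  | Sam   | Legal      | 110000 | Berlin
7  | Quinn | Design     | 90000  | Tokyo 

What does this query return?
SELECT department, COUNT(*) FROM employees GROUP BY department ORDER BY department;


Assigning each row to its department group:
  Karen -> Sales
  Vic -> Design
  Wendy -> Legal
  Alice -> HR
  Leo -> Marketing
  Sam -> Legal
  Quinn -> Design


5 groups:
Design, 2
HR, 1
Legal, 2
Marketing, 1
Sales, 1


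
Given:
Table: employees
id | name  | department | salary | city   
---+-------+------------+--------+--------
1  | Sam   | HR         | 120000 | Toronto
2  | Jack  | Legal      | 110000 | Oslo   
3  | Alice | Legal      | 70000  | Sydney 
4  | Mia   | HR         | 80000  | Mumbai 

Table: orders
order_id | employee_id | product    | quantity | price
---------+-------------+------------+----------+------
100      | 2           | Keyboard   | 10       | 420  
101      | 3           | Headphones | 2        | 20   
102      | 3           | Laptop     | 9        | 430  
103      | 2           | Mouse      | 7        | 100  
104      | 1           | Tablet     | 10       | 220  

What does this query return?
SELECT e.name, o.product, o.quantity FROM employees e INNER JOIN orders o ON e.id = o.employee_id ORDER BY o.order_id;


Joining employees.id = orders.employee_id:
  employee Jack (id=2) -> order Keyboard
  employee Alice (id=3) -> order Headphones
  employee Alice (id=3) -> order Laptop
  employee Jack (id=2) -> order Mouse
  employee Sam (id=1) -> order Tablet


5 rows:
Jack, Keyboard, 10
Alice, Headphones, 2
Alice, Laptop, 9
Jack, Mouse, 7
Sam, Tablet, 10
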